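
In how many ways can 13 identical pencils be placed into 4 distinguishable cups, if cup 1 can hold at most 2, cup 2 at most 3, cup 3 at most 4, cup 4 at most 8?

30

By stars and bars, unrestricted non-negative solutions to x_1+…+x_4 = 13 number C(13+3,3) = 560.
Subtract solutions that violate a single cap (substitute x_i' = x_i − (cap_i+1)): x_1 ≥ 3 gives C(13,3) = 286; x_2 ≥ 4 gives C(12,3) = 220; x_3 ≥ 5 gives C(11,3) = 165; x_4 ≥ 9 gives C(7,3) = 35. Together 706.
Add back pairs where two caps are both exceeded: 84 + 56 + 4 + 35 + 1 + 0 = 180.
Subtract triples: 4 + 0 + 0 + 0 = 4.
By inclusion–exclusion the count is 560 − 706 + 180 − 4 = 30.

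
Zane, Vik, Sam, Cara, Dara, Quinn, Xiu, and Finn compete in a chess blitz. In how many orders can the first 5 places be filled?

This is an ordered selection of 5 from 8: P(8,5).
That gives 8 × 7 × 6 × 5 × 4 = 6720.

6720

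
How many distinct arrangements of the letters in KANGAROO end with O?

2520

Fix O in the last position and arrange the remaining 7 letters.
Those 7 letters have A appearing twice, giving (7)!/(2!) = 2520.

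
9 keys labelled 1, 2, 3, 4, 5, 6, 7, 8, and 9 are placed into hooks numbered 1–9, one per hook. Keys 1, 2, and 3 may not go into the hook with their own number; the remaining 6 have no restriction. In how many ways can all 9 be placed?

256320

Let Aᵢ (for i ∈ {1, 2, 3}) be the placements that put key i in its forbidden hook. Any j of these fix j positions, leaving (9−j)! ways to fill the rest, and there are C(3,j) ways to pick which j.
By inclusion–exclusion, the number of valid placements is Σ_{j=0}^{3} (−1)^j C(3,j)·(9−j)!.
Computing: 362880 − 120960 + 15120 − 720 = 256320.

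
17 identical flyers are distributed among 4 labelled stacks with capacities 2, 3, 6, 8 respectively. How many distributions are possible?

Without the upper bounds there are C(20,3) = 1140 ways to split 17 among 4 stacks.
Subtract solutions that violate a single cap (substitute x_i' = x_i − (cap_i+1)): x_1 ≥ 3 gives C(17,3) = 680; x_2 ≥ 4 gives C(16,3) = 560; x_3 ≥ 7 gives C(13,3) = 286; x_4 ≥ 9 gives C(11,3) = 165. Together 1691.
Add back pairs where two caps are both exceeded: 286 + 120 + 56 + 84 + 35 + 4 = 585.
Subtract triples: 20 + 4 + 0 + 0 = 24.
By inclusion–exclusion the count is 1140 − 1691 + 585 − 24 = 10.

10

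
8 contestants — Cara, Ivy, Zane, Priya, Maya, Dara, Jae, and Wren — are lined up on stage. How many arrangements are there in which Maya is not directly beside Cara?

Of the 8! = 40320 arrangements, those with Maya and Cara adjacent number 2 × 7! = 10080 (treat the pair as a block with 2 internal orders).
Complementary counting: 40320 − 10080 = 30240.

30240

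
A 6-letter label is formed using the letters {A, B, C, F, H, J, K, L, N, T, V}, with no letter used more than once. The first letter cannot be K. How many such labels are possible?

302400

The first letter has 11−1 = 10 choices (anything except K).
The remaining 5 letters are filled from the other 10 symbols without repetition: 10 × 9 × 8 × 7 × 6 = 30240.
Total: 10 × 30240 = 302400.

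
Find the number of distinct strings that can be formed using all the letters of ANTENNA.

420

ANTENNA has 7 letters with A appearing twice and N appearing 3 times.
So there are 7! / (3!·2!) = 420 distinguishable arrangements.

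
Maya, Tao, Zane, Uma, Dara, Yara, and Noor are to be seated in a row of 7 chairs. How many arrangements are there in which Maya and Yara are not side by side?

Of the 7! = 5040 arrangements, those with Maya and Yara adjacent number 2 × 6! = 1440 (treat the pair as a block with 2 internal orders).
Complementary counting: 5040 − 1440 = 3600.

3600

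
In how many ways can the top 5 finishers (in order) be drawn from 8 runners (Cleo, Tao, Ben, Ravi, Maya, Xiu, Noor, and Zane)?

6720

This is an ordered selection of 5 from 8: P(8,5).
That gives 8 × 7 × 6 × 5 × 4 = 6720.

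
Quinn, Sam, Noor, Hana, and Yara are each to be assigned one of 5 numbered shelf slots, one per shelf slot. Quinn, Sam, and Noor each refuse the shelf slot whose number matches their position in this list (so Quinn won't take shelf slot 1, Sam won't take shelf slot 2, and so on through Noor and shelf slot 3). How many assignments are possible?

64

Let Aᵢ (for i ∈ {1, 2, 3}) be the placements that put person i in their forbidden shelf slot. Any j of these fix j positions, leaving (5−j)! ways to fill the rest, and there are C(3,j) ways to pick which j.
By inclusion–exclusion, the number of valid placements is Σ_{j=0}^{3} (−1)^j C(3,j)·(5−j)!.
Computing: 120 − 72 + 18 − 2 = 64.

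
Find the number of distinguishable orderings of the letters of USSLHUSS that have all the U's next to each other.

210

Treat the 2 copies of U as a single block. The multiset to arrange is then {UU, H, L, S, S, S, S}, 7 items in all.
That gives (7)!/(4!) = 210 arrangements.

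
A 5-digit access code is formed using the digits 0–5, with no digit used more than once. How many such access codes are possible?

This is a permutation of 5 out of 6: P(6,5) = 6!/1!.
6 × 5 × 4 × 3 × 2 = 720.

720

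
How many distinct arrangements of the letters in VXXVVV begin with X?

With the first slot taken by X, it remains to arrange the other 5 letters (VXVVV).
Those 5 letters have V appearing 4 times, giving (5)!/(4!) = 5.

5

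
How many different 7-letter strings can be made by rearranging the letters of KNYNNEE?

420

Letter multiplicities in KNYNNEE: E×2, K×1, N×3, Y×1.
Dividing 7! = 5040 by 3!·2! = 12 for the repeated letters gives 420.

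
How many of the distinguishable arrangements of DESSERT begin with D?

180

Fix D in the first position and arrange the remaining 6 letters.
Those 6 letters have E appearing twice and S appearing twice, giving (6)!/(2!·2!) = 180.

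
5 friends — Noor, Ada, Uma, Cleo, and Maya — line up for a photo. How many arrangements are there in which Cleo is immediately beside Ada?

Glue Cleo and Ada into one block (2 internal orders), leaving 4 units to arrange in a row.
So the count is 2·(4)! = 48.

48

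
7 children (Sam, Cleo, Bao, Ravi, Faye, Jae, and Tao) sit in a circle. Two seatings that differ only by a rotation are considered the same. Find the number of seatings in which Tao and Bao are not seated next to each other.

480

All circular seatings of 7 people number (6)! = 720.
Those with Tao next to Bao: fuse the pair into one unit and seat 6 units around a circle — 2·(5)! = 240.
Subtracting, 720 − 240 = 480.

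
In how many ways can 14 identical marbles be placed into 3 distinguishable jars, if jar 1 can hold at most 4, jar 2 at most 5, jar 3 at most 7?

By stars and bars, unrestricted non-negative solutions to x_1+…+x_3 = 14 number C(14+2,2) = 120.
Subtract solutions that violate a single cap (substitute x_i' = x_i − (cap_i+1)): x_1 ≥ 5 gives C(11,2) = 55; x_2 ≥ 6 gives C(10,2) = 45; x_3 ≥ 8 gives C(8,2) = 28. Together 128.
Add back pairs where two caps are both exceeded: 10 + 3 + 1 = 14.
By inclusion–exclusion the count is 120 − 128 + 14 = 6.

6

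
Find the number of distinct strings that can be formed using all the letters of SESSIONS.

Letter multiplicities in SESSIONS: E×1, I×1, N×1, O×1, S×4.
Dividing 8! = 40320 by 4! = 24 for the repeated letters gives 1680.

1680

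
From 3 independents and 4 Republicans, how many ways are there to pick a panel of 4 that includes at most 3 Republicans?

34

Split by how many Republicans are chosen (0 through 3).
Sum: C(4,0)·C(3,4) + C(4,1)·C(3,3) + C(4,2)·C(3,2) + C(4,3)·C(3,1) = 0 + 4 + 18 + 12 = 34.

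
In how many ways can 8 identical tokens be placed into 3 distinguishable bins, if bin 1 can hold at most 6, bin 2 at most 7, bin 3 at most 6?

38

Without the upper bounds there are C(10,2) = 45 ways to split 8 among 3 bins.
Subtract solutions that violate a single cap (substitute x_i' = x_i − (cap_i+1)): x_1 ≥ 7 gives C(3,2) = 3; x_2 ≥ 8 gives C(2,2) = 1; x_3 ≥ 7 gives C(3,2) = 3. Together 7.
No two caps can be exceeded simultaneously, so the pair terms are all 0.
By inclusion–exclusion the count is 45 − 7 + 0 = 38.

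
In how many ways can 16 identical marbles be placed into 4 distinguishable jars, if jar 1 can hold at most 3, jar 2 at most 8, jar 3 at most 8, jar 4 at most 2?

42

By stars and bars, unrestricted non-negative solutions to x_1+…+x_4 = 16 number C(16+3,3) = 969.
Subtract solutions that violate a single cap (substitute x_i' = x_i − (cap_i+1)): x_1 ≥ 4 gives C(15,3) = 455; x_2 ≥ 9 gives C(10,3) = 120; x_3 ≥ 9 gives C(10,3) = 120; x_4 ≥ 3 gives C(16,3) = 560. Together 1255.
Add back pairs where two caps are both exceeded: 20 + 20 + 220 + 0 + 35 + 35 = 330.
Subtract triples: 0 + 1 + 1 + 0 = 2.
By inclusion–exclusion the count is 969 − 1255 + 330 − 2 = 42.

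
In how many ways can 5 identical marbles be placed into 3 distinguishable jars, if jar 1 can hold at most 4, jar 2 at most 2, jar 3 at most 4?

13

Ignoring the caps, the number of non-negative solutions to x_1+…+x_3 = 5 is C(7,2) = 21.
Subtract solutions that violate a single cap (substitute x_i' = x_i − (cap_i+1)): x_1 ≥ 5 gives C(2,2) = 1; x_2 ≥ 3 gives C(4,2) = 6; x_3 ≥ 5 gives C(2,2) = 1. Together 8.
No two caps can be exceeded simultaneously, so the pair terms are all 0.
By inclusion–exclusion the count is 21 − 8 + 0 = 13.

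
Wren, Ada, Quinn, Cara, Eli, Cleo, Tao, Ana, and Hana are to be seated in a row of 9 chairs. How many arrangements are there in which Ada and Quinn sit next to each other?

80640

Place the 7 others and the Ada-Quinn pair as 8 objects in a line; the pair has 2 internal arrangements.
So the count is 2·(8)! = 80640.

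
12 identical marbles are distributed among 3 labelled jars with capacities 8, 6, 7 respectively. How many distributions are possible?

Ignoring the caps, the number of non-negative solutions to x_1+…+x_3 = 12 is C(14,2) = 91.
Subtract solutions that violate a single cap (substitute x_i' = x_i − (cap_i+1)): x_1 ≥ 9 gives C(5,2) = 10; x_2 ≥ 7 gives C(7,2) = 21; x_3 ≥ 8 gives C(6,2) = 15. Together 46.
No two caps can be exceeded simultaneously, so the pair terms are all 0.
By inclusion–exclusion the count is 91 − 46 + 0 = 45.

45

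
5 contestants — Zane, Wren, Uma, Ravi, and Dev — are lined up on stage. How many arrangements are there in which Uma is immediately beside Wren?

Glue Uma and Wren into one block (2 internal orders), leaving 4 units to arrange in a row.
That gives 2 × 4! = 2 × 24 = 48.

48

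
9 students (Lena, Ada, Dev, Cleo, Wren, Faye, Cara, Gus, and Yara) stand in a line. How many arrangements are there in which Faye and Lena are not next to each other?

282240

There are 9! = 362880 arrangements in all. If Faye and Lena are adjacent, merging them into one block gives 2·(8)! = 80640 arrangements.
Complementary counting: 362880 − 80640 = 282240.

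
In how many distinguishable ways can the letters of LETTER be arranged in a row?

180

The 6 letters of LETTER have repeats: E appearing twice and T appearing twice.
So there are 6! / (2!·2!) = 180 distinguishable arrangements.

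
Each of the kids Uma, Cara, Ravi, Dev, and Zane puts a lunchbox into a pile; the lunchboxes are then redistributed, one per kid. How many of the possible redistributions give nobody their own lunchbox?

44

This is the derangement count D_5: permutations of 5 items with no fixed point.
By inclusion–exclusion this is Σ_{j=0}^{5} (−1)^j C(5,j)·(5−j)!.
Computing: 120 − 120 + 60 − 20 + 5 − 1 = 44.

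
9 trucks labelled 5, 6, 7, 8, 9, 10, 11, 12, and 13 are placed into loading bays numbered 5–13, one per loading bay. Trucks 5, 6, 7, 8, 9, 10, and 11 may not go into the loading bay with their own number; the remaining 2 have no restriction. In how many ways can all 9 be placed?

165016

Let Aᵢ (for 5 ≤ i ≤ 11) be the placements that put truck i in its forbidden loading bay. Any j of these fix j positions, leaving (9−j)! ways to fill the rest, and there are C(7,j) ways to pick which j.
By inclusion–exclusion, the number of valid placements is Σ_{j=0}^{7} (−1)^j C(7,j)·(9−j)!.
Computing: 362880 − 282240 + 105840 − 25200 + 4200 − 504 + 42 − 2 = 165016.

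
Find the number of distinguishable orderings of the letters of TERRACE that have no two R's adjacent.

Total arrangements of TERRACE: 7!/(2!·2!) = 1260.
If the two R's are adjacent, glue them into one block, leaving 6 items to arrange: (6)!/(2!) = 360 ways.
Hence 1260 − 360 = 900.

900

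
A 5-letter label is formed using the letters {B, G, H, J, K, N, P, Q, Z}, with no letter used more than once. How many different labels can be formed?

This is a permutation of 5 out of 9: P(9,5) = 9!/4!.
9 × 8 × 7 × 6 × 5 = 15120.

15120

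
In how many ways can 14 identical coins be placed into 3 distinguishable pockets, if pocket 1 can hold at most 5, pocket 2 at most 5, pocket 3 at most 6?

Ignoring the caps, the number of non-negative solutions to x_1+…+x_3 = 14 is C(16,2) = 120.
Subtract solutions that violate a single cap (substitute x_i' = x_i − (cap_i+1)): x_1 ≥ 6 gives C(10,2) = 45; x_2 ≥ 6 gives C(10,2) = 45; x_3 ≥ 7 gives C(9,2) = 36. Together 126.
Add back pairs where two caps are both exceeded: 6 + 3 + 3 = 12.
By inclusion–exclusion the count is 120 − 126 + 12 = 6.

6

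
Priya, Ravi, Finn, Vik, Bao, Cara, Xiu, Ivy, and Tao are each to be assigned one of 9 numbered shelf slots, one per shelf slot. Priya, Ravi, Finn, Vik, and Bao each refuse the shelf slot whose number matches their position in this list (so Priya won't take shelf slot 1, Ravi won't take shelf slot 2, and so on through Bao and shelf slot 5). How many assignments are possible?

205056

Let Aᵢ (for 1 ≤ i ≤ 5) be the placements that put person i in their forbidden shelf slot. Any j of these fix j positions, leaving (9−j)! ways to fill the rest, and there are C(5,j) ways to pick which j.
By inclusion–exclusion, the number of valid placements is Σ_{j=0}^{5} (−1)^j C(5,j)·(9−j)!.
Computing: 362880 − 201600 + 50400 − 7200 + 600 − 24 = 205056.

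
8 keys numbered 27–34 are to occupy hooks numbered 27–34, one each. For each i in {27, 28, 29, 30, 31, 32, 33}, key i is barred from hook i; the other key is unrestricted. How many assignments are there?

Let Aᵢ (for 27 ≤ i ≤ 33) be the placements that put key i in its forbidden hook. Any j of these fix j positions, leaving (8−j)! ways to fill the rest, and there are C(7,j) ways to pick which j.
By inclusion–exclusion, the number of valid placements is Σ_{j=0}^{7} (−1)^j C(7,j)·(8−j)!.
Computing: 40320 − 35280 + 15120 − 4200 + 840 − 126 + 14 − 1 = 16687.

16687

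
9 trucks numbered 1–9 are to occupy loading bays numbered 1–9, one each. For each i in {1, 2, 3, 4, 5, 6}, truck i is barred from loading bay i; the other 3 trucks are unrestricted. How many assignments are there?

Let Aᵢ (for 1 ≤ i ≤ 6) be the placements that put truck i in its forbidden loading bay. Any j of these fix j positions, leaving (9−j)! ways to fill the rest, and there are C(6,j) ways to pick which j.
By inclusion–exclusion, the number of valid placements is Σ_{j=0}^{6} (−1)^j C(6,j)·(9−j)!.
Computing: 362880 − 241920 + 75600 − 14400 + 1800 − 144 + 6 = 183822.

183822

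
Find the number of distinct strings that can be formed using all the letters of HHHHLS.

HHHHLS has 6 letters with H appearing 4 times.
Dividing 6! = 720 by 4! = 24 for the repeated letters gives 30.

30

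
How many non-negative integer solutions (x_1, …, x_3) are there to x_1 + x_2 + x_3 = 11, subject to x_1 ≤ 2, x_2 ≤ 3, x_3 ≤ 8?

Without the upper bounds there are C(13,2) = 78 ways to split 11 among 3 variables.
Subtract solutions that violate a single cap (substitute x_i' = x_i − (cap_i+1)): x_1 ≥ 3 gives C(10,2) = 45; x_2 ≥ 4 gives C(9,2) = 36; x_3 ≥ 9 gives C(4,2) = 6. Together 87.
Add back pairs where two caps are both exceeded: 15 + 0 + 0 = 15.
By inclusion–exclusion the count is 78 − 87 + 15 = 6.

6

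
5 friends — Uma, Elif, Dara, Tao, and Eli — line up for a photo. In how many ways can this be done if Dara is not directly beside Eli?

There are 5! = 120 arrangements in all. If Dara and Eli are adjacent, merging them into one block gives 2·(4)! = 48 arrangements.
So 120 − 48 = 72 arrangements keep them apart.

72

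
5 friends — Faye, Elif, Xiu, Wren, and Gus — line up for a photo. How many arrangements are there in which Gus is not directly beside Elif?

72

Of the 5! = 120 arrangements, those with Gus and Elif adjacent number 2 × 4! = 48 (treat the pair as a block with 2 internal orders).
Complementary counting: 120 − 48 = 72.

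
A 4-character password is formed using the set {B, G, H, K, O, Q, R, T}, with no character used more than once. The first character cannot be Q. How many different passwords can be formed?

The first character has 8−1 = 7 choices (anything except Q).
The remaining 3 characters are filled from the other 7 symbols without repetition: 7 × 6 × 5 = 210.
Total: 7 × 210 = 1470.

1470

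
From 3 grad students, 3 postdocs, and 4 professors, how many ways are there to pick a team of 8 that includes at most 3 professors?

Split by how many professors are chosen (0 through 3).
Sum: C(4,0)·C(6,8) + C(4,1)·C(6,7) + C(4,2)·C(6,6) + C(4,3)·C(6,5) = 0 + 0 + 6 + 24 = 30.

30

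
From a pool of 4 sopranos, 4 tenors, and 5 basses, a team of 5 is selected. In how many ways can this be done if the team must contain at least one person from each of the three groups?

980

With no constraint there are C(13,5) = 1287 possible selections.
Selections missing a whole group: no sopranos → C(9,5) = 126; no tenors → C(9,5) = 126; no basses → C(8,5) = 56.
Add back selections omitting two groups (i.e. drawn from a single group): C(4,5) + C(4,5) + C(5,5) = 1.
By inclusion–exclusion: 1287 − 308 + 1 = 980.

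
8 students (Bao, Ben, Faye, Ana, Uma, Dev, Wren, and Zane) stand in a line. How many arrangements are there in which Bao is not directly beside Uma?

30240

Of the 8! = 40320 arrangements, those with Bao and Uma adjacent number 2 × 7! = 10080 (treat the pair as a block with 2 internal orders).
Complementary counting: 40320 − 10080 = 30240.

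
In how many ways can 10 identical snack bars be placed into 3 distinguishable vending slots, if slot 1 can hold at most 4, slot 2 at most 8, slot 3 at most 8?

39

Without the upper bounds there are C(12,2) = 66 ways to split 10 among 3 vending slots.
Subtract solutions that violate a single cap (substitute x_i' = x_i − (cap_i+1)): x_1 ≥ 5 gives C(7,2) = 21; x_2 ≥ 9 gives C(3,2) = 3; x_3 ≥ 9 gives C(3,2) = 3. Together 27.
No two caps can be exceeded simultaneously, so the pair terms are all 0.
By inclusion–exclusion the count is 66 − 27 + 0 = 39.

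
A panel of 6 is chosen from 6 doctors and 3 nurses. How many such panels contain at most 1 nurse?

Split by how many nurses are chosen (0 through 1).
Sum: C(3,0)·C(6,6) + C(3,1)·C(6,5) = 1 + 18 = 19.

19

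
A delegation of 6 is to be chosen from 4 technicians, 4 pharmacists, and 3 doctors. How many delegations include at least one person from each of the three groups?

Unrestricted: C(11,6) = 462 ways to pick any 6 of the 11.
Selections missing a whole group: no technicians → C(7,6) = 7; no pharmacists → C(7,6) = 7; no doctors → C(8,6) = 28.
Add back selections omitting two groups (i.e. drawn from a single group): C(4,6) + C(4,6) + C(3,6) = 0.
By inclusion–exclusion: 462 − 42 + 0 = 420.

420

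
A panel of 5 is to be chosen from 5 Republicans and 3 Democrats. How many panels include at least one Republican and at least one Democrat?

Total 5-person selections from all 8: C(8,5) = 56.
Selections missing a whole group: no Republicans → C(3,5) = 0; no Democrats → C(5,5) = 1.
Both groups omitted at once is impossible, so 56 − 1 = 55.

55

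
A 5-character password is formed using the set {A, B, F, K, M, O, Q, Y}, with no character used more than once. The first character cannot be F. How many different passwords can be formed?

5880

The first character has 8−1 = 7 choices (anything except F).
The remaining 4 characters are filled from the other 7 symbols without repetition: 7 × 6 × 5 × 4 = 840.
Total: 7 × 840 = 5880.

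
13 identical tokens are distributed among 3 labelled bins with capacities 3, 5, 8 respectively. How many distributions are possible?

10

Without the upper bounds there are C(15,2) = 105 ways to split 13 among 3 bins.
Subtract solutions that violate a single cap (substitute x_i' = x_i − (cap_i+1)): x_1 ≥ 4 gives C(11,2) = 55; x_2 ≥ 6 gives C(9,2) = 36; x_3 ≥ 9 gives C(6,2) = 15. Together 106.
Add back pairs where two caps are both exceeded: 10 + 1 + 0 = 11.
By inclusion–exclusion the count is 105 − 106 + 11 = 10.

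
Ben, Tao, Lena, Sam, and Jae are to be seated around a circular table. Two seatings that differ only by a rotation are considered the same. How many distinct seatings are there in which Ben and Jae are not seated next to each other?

Without the restriction there are (4)! = 24 seatings.
Those with Ben next to Jae: fuse the pair into one unit and seat 4 units around a circle — 2·(3)! = 12.
Subtracting, 24 − 12 = 12.

12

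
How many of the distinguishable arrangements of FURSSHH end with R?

180

Fix R in the last position and arrange the remaining 6 letters.
Those 6 letters have H appearing twice and S appearing twice, giving (6)!/(2!·2!) = 180.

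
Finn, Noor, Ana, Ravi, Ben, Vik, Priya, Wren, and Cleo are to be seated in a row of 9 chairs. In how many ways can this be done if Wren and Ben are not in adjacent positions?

There are 9! = 362880 arrangements in all. If Wren and Ben are adjacent, merging them into one block gives 2·(8)! = 80640 arrangements.
So 362880 − 80640 = 282240 arrangements keep them apart.

282240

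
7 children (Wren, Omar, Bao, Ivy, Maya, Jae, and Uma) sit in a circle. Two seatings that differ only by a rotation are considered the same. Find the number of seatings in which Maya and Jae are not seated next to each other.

Without the restriction there are (6)! = 720 seatings.
Seatings with Maya beside Jae: treat them as a block with 2 internal orders, giving 2 × (5)! = 240.
Subtracting, 720 − 240 = 480.

480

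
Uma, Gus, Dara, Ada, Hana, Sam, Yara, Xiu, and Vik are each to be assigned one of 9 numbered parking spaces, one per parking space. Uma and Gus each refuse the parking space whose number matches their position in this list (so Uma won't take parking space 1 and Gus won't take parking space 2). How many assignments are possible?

287280

Let Aᵢ (for i ∈ {1, 2}) be the placements that put person i in their forbidden parking space. Any j of these fix j positions, leaving (9−j)! ways to fill the rest, and there are C(2,j) ways to pick which j.
By inclusion–exclusion, the number of valid placements is Σ_{j=0}^{2} (−1)^j C(2,j)·(9−j)!.
Computing: 362880 − 80640 + 5040 = 287280.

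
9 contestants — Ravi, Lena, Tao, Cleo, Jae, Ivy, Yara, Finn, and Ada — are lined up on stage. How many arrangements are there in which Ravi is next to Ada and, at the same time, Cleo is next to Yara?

Treat {Ravi,Ada} as one block (2 orders) and {Cleo,Yara} as another (2 orders).
That leaves 7 units to arrange: 2 × 2 × 7! = 4 × 5040 = 20160.

20160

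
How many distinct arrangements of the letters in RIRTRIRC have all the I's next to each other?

Treat the 2 copies of I as a single block. The multiset to arrange is then {II, C, R, R, R, R, T}, 7 items in all.
That gives (7)!/(4!) = 210 arrangements.

210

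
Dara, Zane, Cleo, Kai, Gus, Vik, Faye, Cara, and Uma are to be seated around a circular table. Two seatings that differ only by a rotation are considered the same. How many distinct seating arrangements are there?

Around a circle, 9 distinct people have 9!/9 = (8)! = 40320 rotationally distinct seatings.

40320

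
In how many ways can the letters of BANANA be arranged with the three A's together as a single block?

Treat the 3 copies of A as a single block. The multiset to arrange is then {AAA, B, N, N}, 4 items in all.
That gives (4)!/(2!) = 12 arrangements.

12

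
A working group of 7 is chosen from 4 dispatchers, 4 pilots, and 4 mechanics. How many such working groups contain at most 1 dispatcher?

120

Split by how many dispatchers are chosen (0 through 1).
Sum: C(4,0)·C(8,7) + C(4,1)·C(8,6) = 8 + 112 = 120.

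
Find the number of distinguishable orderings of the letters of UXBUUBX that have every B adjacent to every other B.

Treat the 2 copies of B as a single block. The multiset to arrange is then {BB, U, U, U, X, X}, 6 items in all.
That gives (6)!/(3!·2!) = 60 arrangements.

60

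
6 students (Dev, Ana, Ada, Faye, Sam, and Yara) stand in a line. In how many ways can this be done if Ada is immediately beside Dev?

240

Place the 4 others and the Ada-Dev pair as 5 objects in a line; the pair has 2 internal arrangements.
So the count is 2·(5)! = 240.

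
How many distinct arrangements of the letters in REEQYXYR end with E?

1260

Fix E in the last position and arrange the remaining 7 letters.
Those 7 letters have R appearing twice and Y appearing twice, giving (7)!/(2!·2!) = 1260.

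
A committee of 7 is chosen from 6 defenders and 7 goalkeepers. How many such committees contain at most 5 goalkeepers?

Split by how many goalkeepers are chosen (0 through 5).
Sum: C(7,0)·C(6,7) + C(7,1)·C(6,6) + C(7,2)·C(6,5) + C(7,3)·C(6,4) + C(7,4)·C(6,3) + C(7,5)·C(6,2) = 0 + 7 + 126 + 525 + 700 + 315 = 1673.

1673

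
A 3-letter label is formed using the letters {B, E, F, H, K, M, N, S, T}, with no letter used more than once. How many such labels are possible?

504

Choose and order 3 of the 9 symbols: the first letter has 9 options, the next 8, then 7.
9 × 8 × 7 = 504.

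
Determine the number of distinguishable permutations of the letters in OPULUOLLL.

The 9 letters of OPULUOLLL have repeats: L appearing 4 times, O appearing twice, and U appearing twice.
The number of distinct arrangements is 9!/(4!·2!·2!) = 362880/96 = 3780.

3780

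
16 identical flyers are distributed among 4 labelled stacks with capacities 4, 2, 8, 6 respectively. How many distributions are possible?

Ignoring the caps, the number of non-negative solutions to x_1+…+x_4 = 16 is C(19,3) = 969.
Subtract solutions that violate a single cap (substitute x_i' = x_i − (cap_i+1)): x_1 ≥ 5 gives C(14,3) = 364; x_2 ≥ 3 gives C(16,3) = 560; x_3 ≥ 9 gives C(10,3) = 120; x_4 ≥ 7 gives C(12,3) = 220. Together 1264.
Add back pairs where two caps are both exceeded: 165 + 10 + 35 + 35 + 84 + 1 = 330.
Subtract triples: 0 + 4 + 0 + 0 = 4.
By inclusion–exclusion the count is 969 − 1264 + 330 − 4 = 31.

31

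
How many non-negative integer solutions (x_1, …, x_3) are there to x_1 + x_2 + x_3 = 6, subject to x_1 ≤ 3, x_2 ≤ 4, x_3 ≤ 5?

Ignoring the caps, the number of non-negative solutions to x_1+…+x_3 = 6 is C(8,2) = 28.
Subtract solutions that violate a single cap (substitute x_i' = x_i − (cap_i+1)): x_1 ≥ 4 gives C(4,2) = 6; x_2 ≥ 5 gives C(3,2) = 3; x_3 ≥ 6 gives C(2,2) = 1. Together 10.
No two caps can be exceeded simultaneously, so the pair terms are all 0.
By inclusion–exclusion the count is 28 − 10 + 0 = 18.

18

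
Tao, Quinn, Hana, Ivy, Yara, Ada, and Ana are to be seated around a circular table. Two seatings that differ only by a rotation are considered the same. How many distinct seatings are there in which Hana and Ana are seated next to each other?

Glue Hana and Ana into a block (2 internal orders). Seating 6 units around a circle gives (5)! arrangements.
So 2 × (5)! = 2 × 120 = 240.

240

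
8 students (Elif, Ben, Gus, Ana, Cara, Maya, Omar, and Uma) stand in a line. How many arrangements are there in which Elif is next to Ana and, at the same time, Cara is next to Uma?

2880

Treat {Elif,Ana} as one block (2 orders) and {Cara,Uma} as another (2 orders).
That leaves 6 units to arrange: 2 × 2 × 6! = 4 × 720 = 2880.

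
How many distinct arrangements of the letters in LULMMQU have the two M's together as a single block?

180

Treat the 2 copies of M as a single block. The multiset to arrange is then {MM, L, L, Q, U, U}, 6 items in all.
That gives (6)!/(2!·2!) = 180 arrangements.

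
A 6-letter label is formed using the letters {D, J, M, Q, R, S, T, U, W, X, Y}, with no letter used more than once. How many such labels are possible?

This is a permutation of 6 out of 11: P(11,6) = 11!/5!.
That product is 11 × 10 × 9 × 8 × 7 × 6 = 332640.

332640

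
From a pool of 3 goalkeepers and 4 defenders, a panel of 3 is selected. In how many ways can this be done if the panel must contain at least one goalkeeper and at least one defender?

30

Unrestricted: C(7,3) = 35 ways to pick any 3 of the 7.
Selections missing a whole group: no goalkeepers → C(4,3) = 4; no defenders → C(3,3) = 1.
Both groups omitted at once is impossible, so 35 − 5 = 30.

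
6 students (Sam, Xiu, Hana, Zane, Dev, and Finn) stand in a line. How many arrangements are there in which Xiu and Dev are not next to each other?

There are 6! = 720 arrangements in all. If Xiu and Dev are adjacent, merging them into one block gives 2·(5)! = 240 arrangements.
So 720 − 240 = 480 arrangements keep them apart.

480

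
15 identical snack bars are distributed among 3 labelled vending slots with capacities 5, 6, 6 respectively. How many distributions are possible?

6

Ignoring the caps, the number of non-negative solutions to x_1+…+x_3 = 15 is C(17,2) = 136.
Subtract solutions that violate a single cap (substitute x_i' = x_i − (cap_i+1)): x_1 ≥ 6 gives C(11,2) = 55; x_2 ≥ 7 gives C(10,2) = 45; x_3 ≥ 7 gives C(10,2) = 45. Together 145.
Add back pairs where two caps are both exceeded: 6 + 6 + 3 = 15.
By inclusion–exclusion the count is 136 − 145 + 15 = 6.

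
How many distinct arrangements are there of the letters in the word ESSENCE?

Letter multiplicities in ESSENCE: C×1, E×3, N×1, S×2.
Dividing 7! = 5040 by 3!·2! = 12 for the repeated letters gives 420.

420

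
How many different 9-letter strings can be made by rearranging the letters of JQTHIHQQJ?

JQTHIHQQJ has 9 letters with H appearing twice, J appearing twice, and Q appearing 3 times.
The number of distinct arrangements is 9!/(3!·2!·2!) = 362880/24 = 15120.

15120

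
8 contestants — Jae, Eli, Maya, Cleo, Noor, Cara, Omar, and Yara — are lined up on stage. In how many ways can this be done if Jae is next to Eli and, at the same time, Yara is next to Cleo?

2880

Treat {Jae,Eli} as one block (2 orders) and {Yara,Cleo} as another (2 orders).
That leaves 6 units to arrange: 2 × 2 × 6! = 4 × 720 = 2880.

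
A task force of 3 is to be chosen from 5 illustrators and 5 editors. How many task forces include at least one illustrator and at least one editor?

Unrestricted: C(10,3) = 120 ways to pick any 3 of the 10.
Selections missing a whole group: no illustrators → C(5,3) = 10; no editors → C(5,3) = 10.
Both groups omitted at once is impossible, so 120 − 20 = 100.

100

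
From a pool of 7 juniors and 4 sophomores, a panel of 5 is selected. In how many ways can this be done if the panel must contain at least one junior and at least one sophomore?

441

Total 5-person selections from all 11: C(11,5) = 462.
Selections missing a whole group: no juniors → C(4,5) = 0; no sophomores → C(7,5) = 21.
Both groups omitted at once is impossible, so 462 − 21 = 441.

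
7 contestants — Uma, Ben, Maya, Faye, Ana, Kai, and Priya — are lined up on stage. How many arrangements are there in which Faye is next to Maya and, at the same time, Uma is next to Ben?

480

Treat {Faye,Maya} as one block (2 orders) and {Uma,Ben} as another (2 orders).
That leaves 5 units to arrange: 2 × 2 × 5! = 4 × 120 = 480.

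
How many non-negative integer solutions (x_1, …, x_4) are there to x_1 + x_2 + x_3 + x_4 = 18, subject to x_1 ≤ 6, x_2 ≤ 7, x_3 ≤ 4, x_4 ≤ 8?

109

By stars and bars, unrestricted non-negative solutions to x_1+…+x_4 = 18 number C(18+3,3) = 1330.
Subtract solutions that violate a single cap (substitute x_i' = x_i − (cap_i+1)): x_1 ≥ 7 gives C(14,3) = 364; x_2 ≥ 8 gives C(13,3) = 286; x_3 ≥ 5 gives C(16,3) = 560; x_4 ≥ 9 gives C(12,3) = 220. Together 1430.
Add back pairs where two caps are both exceeded: 20 + 84 + 10 + 56 + 4 + 35 = 209.
By inclusion–exclusion the count is 1330 − 1430 + 209 = 109.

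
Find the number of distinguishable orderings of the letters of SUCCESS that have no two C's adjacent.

300

Total arrangements of SUCCESS: 7!/(3!·2!) = 420.
If the two C's are adjacent, glue them into one block, leaving 6 items to arrange: (6)!/(3!) = 120 ways.
Hence 420 − 120 = 300.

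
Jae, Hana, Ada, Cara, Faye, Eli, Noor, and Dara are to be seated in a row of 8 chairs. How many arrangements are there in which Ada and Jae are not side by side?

There are 8! = 40320 arrangements in all. If Ada and Jae are adjacent, merging them into one block gives 2·(7)! = 10080 arrangements.
Complementary counting: 40320 − 10080 = 30240.

30240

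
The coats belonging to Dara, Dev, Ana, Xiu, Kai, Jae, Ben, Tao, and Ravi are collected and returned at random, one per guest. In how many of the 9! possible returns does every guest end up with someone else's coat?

133496

This is the derangement count D_9: permutations of 9 items with no fixed point.
By inclusion–exclusion this is Σ_{j=0}^{9} (−1)^j C(9,j)·(9−j)!.
Computing: 362880 − 362880 + 181440 − 60480 + 15120 − 3024 + 504 − 72 + 9 − 1 = 133496.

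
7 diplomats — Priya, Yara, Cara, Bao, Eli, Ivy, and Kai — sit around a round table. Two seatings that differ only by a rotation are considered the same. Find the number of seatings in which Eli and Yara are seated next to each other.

240

Glue Eli and Yara into a block (2 internal orders). Seating 6 units around a circle gives (5)! arrangements.
So 2 × (5)! = 2 × 120 = 240.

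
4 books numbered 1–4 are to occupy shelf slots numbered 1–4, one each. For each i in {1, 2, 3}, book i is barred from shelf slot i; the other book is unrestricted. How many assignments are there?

Let Aᵢ (for i ∈ {1, 2, 3}) be the placements that put book i in its forbidden shelf slot. Any j of these fix j positions, leaving (4−j)! ways to fill the rest, and there are C(3,j) ways to pick which j.
By inclusion–exclusion, the number of valid placements is Σ_{j=0}^{3} (−1)^j C(3,j)·(4−j)!.
Computing: 24 − 18 + 6 − 1 = 11.

11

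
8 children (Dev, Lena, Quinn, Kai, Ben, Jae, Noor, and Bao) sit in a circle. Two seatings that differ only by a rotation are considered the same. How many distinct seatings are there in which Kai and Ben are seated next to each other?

Glue Kai and Ben into a block (2 internal orders). Seating 7 units around a circle gives (6)! arrangements.
So 2 × (6)! = 2 × 720 = 1440.

1440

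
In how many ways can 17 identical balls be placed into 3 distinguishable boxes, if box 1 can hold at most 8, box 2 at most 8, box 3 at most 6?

By stars and bars, unrestricted non-negative solutions to x_1+…+x_3 = 17 number C(17+2,2) = 171.
Subtract solutions that violate a single cap (substitute x_i' = x_i − (cap_i+1)): x_1 ≥ 9 gives C(10,2) = 45; x_2 ≥ 9 gives C(10,2) = 45; x_3 ≥ 7 gives C(12,2) = 66. Together 156.
Add back pairs where two caps are both exceeded: 0 + 3 + 3 = 6.
By inclusion–exclusion the count is 171 − 156 + 6 = 21.

21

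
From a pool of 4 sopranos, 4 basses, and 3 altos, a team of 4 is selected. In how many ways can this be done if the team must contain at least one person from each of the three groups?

With no constraint there are C(11,4) = 330 possible selections.
Selections missing a whole group: no sopranos → C(7,4) = 35; no basses → C(7,4) = 35; no altos → C(8,4) = 70.
Add back selections omitting two groups (i.e. drawn from a single group): C(4,4) + C(4,4) + C(3,4) = 2.
By inclusion–exclusion: 330 − 140 + 2 = 192.

192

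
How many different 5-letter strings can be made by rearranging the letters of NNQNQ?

10

Letter multiplicities in NNQNQ: N×3, Q×2.
The number of distinct arrangements is 5!/(3!·2!) = 120/12 = 10.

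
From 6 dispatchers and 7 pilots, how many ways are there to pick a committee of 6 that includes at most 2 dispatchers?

658

Split by how many dispatchers are chosen (0 through 2).
Sum: C(6,0)·C(7,6) + C(6,1)·C(7,5) + C(6,2)·C(7,4) = 7 + 126 + 525 = 658.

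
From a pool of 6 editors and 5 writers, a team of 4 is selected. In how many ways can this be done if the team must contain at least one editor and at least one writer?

Total 4-person selections from all 11: C(11,4) = 330.
Selections missing a whole group: no editors → C(5,4) = 5; no writers → C(6,4) = 15.
Both groups omitted at once is impossible, so 330 − 20 = 310.

310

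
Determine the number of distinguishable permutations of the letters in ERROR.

Letter multiplicities in ERROR: E×1, O×1, R×3.
Dividing 5! = 120 by 3! = 6 for the repeated letters gives 20.

20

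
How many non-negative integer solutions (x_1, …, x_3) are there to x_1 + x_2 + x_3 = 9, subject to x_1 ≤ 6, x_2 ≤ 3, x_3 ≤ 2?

Without the upper bounds there are C(11,2) = 55 ways to split 9 among 3 variables.
Subtract solutions that violate a single cap (substitute x_i' = x_i − (cap_i+1)): x_1 ≥ 7 gives C(4,2) = 6; x_2 ≥ 4 gives C(7,2) = 21; x_3 ≥ 3 gives C(8,2) = 28. Together 55.
Add back pairs where two caps are both exceeded: 0 + 0 + 6 = 6.
By inclusion–exclusion the count is 55 − 55 + 6 = 6.

6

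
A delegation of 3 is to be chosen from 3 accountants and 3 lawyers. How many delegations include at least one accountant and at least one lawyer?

18

Unrestricted: C(6,3) = 20 ways to pick any 3 of the 6.
Selections missing a whole group: no accountants → C(3,3) = 1; no lawyers → C(3,3) = 1.
Both groups omitted at once is impossible, so 20 − 2 = 18.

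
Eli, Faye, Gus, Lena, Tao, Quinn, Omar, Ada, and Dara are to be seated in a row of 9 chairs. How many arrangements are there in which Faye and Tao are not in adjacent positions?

282240

There are 9! = 362880 arrangements in all. If Faye and Tao are adjacent, merging them into one block gives 2·(8)! = 80640 arrangements.
So 362880 − 80640 = 282240 arrangements keep them apart.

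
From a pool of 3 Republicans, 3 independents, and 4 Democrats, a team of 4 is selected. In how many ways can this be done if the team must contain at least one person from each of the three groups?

With no constraint there are C(10,4) = 210 possible selections.
Selections missing a whole group: no Republicans → C(7,4) = 35; no independents → C(7,4) = 35; no Democrats → C(6,4) = 15.
Add back selections omitting two groups (i.e. drawn from a single group): C(3,4) + C(3,4) + C(4,4) = 1.
By inclusion–exclusion: 210 − 85 + 1 = 126.

126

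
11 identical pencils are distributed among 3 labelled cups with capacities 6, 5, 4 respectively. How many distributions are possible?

By stars and bars, unrestricted non-negative solutions to x_1+…+x_3 = 11 number C(11+2,2) = 78.
Subtract solutions that violate a single cap (substitute x_i' = x_i − (cap_i+1)): x_1 ≥ 7 gives C(6,2) = 15; x_2 ≥ 6 gives C(7,2) = 21; x_3 ≥ 5 gives C(8,2) = 28. Together 64.
Add back pairs where two caps are both exceeded: 0 + 0 + 1 = 1.
By inclusion–exclusion the count is 78 − 64 + 1 = 15.

15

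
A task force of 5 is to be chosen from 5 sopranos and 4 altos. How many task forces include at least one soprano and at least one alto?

125

Unrestricted: C(9,5) = 126 ways to pick any 5 of the 9.
Subtract selections that omit an entire group: no sopranos → C(4,5) = 0; no altos → C(5,5) = 1.
Both groups omitted at once is impossible, so 126 − 1 = 125.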